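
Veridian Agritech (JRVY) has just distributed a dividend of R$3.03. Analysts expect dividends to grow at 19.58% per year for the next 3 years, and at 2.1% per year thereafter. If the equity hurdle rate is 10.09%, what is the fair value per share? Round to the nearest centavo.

Two-stage DDM. Project D₁…D_3 at 0.1958, terminal growth 0.021, discount at r = 0.1009.
D_1 = 3.6233
D_2 = 4.3327
D_3 = 5.1811
Terminal value at t=3: TV = D_4/(r−g) = 5.2899/(0.1009−0.021) = 66.2060
P₀ = 3.6233/(1+0.1009)^1 + 4.3327/(1+0.1009)^2 + 5.1811/(1+0.1009)^3 + 66.2060/(1+0.1009)^3 = 60.3688

R$60.37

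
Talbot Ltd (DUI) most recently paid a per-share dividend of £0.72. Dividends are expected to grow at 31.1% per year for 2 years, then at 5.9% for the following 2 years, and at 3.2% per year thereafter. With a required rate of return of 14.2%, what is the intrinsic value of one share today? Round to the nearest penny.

£11.13

Three-stage DDM. Project D₁…D_4; terminal Gordon value at t=4 with g = 0.032; discount at r = 0.142.
D_1 = 0.9439
D_2 = 1.2375
D_3 = 1.3105
D_4 = 1.3878
TV_4 = 1.4322/(0.142−0.032) = 13.0202
P₀ = Σ Dₜ/(1+r)ᵗ + TV_4/(1+r)^4 = 11.1264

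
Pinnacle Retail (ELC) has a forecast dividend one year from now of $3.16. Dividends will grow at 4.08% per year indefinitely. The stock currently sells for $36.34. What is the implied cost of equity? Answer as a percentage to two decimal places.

12.78%

Rearranging the constant-growth DDM: r = D₁/P₀ + g.
r = 3.1600 / 36.34 + 0.0408 = 0.08696 + 0.0408 = 0.12776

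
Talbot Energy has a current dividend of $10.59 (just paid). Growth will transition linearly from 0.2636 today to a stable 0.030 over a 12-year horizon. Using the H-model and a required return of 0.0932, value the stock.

H-model: P₀ = D₀[(1+g_L) + H(g_S−g_L)]/(r−g_L), with H = 12/2 = 6.
P₀ = 10.59 × [(1+0.03) + 6×(0.2636−0.03)] / (0.0932−0.03)
   = 10.59 × 2.4316 / 0.0632 = 407.4469

$407.45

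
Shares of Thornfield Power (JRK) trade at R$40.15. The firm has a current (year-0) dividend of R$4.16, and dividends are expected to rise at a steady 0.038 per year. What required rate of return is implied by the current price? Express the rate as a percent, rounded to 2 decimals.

Rearranging the constant-growth DDM: r = D₁/P₀ + g.
D₁ = 4.16 × (1 + 0.038) = 4.3181.
r = 4.3181 / 40.15 + 0.038 = 0.10755 + 0.038 = 0.14555

14.55%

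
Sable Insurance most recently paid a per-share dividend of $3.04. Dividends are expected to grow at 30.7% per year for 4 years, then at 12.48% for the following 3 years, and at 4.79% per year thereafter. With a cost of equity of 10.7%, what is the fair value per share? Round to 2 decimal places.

Three-stage DDM. Project D₁…D_7; terminal Gordon value at t=7 with g = 0.0479; discount at r = 0.107.
D_1 = 3.9733
D_2 = 5.1931
D_3 = 6.7874
D_4 = 8.8711
D_5 = 9.9782
D_6 = 11.2235
D_7 = 12.6241
TV_7 = 13.2288/(0.107−0.0479) = 223.8382
P₀ = Σ Dₜ/(1+r)ᵗ + TV_7/(1+r)^7 = 146.9108

$146.91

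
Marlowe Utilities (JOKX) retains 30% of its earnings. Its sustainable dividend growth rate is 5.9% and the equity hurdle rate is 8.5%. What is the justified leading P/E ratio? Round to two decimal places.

Payout ratio b = 1 − 0.30 = 0.70.
Justified leading P/E = b/(r−g) = 0.70/(0.085−0.059) = 26.9231

26.92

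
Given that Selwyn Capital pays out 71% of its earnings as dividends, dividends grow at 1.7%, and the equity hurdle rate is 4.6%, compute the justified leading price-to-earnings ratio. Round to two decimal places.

Justified leading P/E = b/(r−g) = 0.71/(0.046−0.017) = 24.4828

24.48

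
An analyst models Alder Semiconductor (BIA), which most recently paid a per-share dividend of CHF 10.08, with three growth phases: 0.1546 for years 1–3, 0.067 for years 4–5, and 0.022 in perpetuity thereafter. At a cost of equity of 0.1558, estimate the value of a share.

Three-stage DDM. Project D₁…D_5; terminal Gordon value at t=5 with g = 0.022; discount at r = 0.1558.
D_1 = 11.6384
D_2 = 13.4377
D_3 = 15.5151
D_4 = 16.5546
D_5 = 17.6638
TV_5 = 18.0524/(0.1558−0.022) = 134.9208
P₀ = Σ Dₜ/(1+r)ᵗ + TV_5/(1+r)^5 = 113.4309

CHF 113.43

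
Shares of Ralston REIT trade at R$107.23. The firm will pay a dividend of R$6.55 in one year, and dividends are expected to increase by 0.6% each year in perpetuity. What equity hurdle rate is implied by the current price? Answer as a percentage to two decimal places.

Rearranging the constant-growth DDM: r = D₁/P₀ + g.
r = 6.5500 / 107.23 + 0.006 = 0.06108 + 0.006 = 0.06708

6.71%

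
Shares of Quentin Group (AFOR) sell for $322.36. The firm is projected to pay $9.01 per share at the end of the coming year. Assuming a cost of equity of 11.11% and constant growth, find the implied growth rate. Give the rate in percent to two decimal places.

8.31%

From P₀ = D₁/(r − g), the implied growth is g = r − D₁/P₀.
g = 0.1111 − 9.01/322.36 = 0.1111 − 0.02795 = 0.08315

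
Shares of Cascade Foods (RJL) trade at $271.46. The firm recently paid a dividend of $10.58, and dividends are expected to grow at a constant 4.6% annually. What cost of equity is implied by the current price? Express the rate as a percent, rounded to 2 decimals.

Rearranging the constant-growth DDM: r = D₁/P₀ + g.
D₁ = 10.58 × (1 + 0.046) = 11.0667.
r = 11.0667 / 271.46 + 0.046 = 0.04077 + 0.046 = 0.08677

8.68%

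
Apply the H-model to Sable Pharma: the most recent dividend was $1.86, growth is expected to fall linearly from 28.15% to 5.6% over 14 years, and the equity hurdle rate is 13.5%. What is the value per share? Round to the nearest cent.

H-model: P₀ = D₀[(1+g_L) + H(g_S−g_L)]/(r−g_L), with H = 14/2 = 7.
P₀ = 1.86 × [(1+0.056) + 7×(0.2815−0.056)] / (0.135−0.056)
   = 1.86 × 2.6345 / 0.079 = 62.0275

$62.03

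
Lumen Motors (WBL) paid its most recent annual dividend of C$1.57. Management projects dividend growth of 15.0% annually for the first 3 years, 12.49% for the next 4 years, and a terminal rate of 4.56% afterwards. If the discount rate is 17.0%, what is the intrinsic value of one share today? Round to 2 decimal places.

C$20.67

Three-stage DDM. Project D₁…D_7; terminal Gordon value at t=7 with g = 0.0456; discount at r = 0.17.
D_1 = 1.8055
D_2 = 2.0763
D_3 = 2.3878
D_4 = 2.6860
D_5 = 3.0215
D_6 = 3.3989
D_7 = 3.8234
TV_7 = 3.9977/(0.17−0.0456) = 32.1362
P₀ = Σ Dₜ/(1+r)ᵗ + TV_7/(1+r)^7 = 20.6689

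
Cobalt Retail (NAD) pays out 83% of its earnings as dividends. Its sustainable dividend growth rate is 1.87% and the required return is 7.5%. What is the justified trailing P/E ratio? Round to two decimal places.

Justified trailing P/E = b(1+g)/(r−g) = 0.83×(1+0.0187)/(0.075−0.0187) = 15.0181

15.02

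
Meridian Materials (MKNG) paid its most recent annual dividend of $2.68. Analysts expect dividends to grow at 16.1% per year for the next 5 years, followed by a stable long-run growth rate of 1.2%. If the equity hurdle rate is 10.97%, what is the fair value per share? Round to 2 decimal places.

Two-stage DDM. Project D₁…D_5 at 0.161, terminal growth 0.012, discount at r = 0.1097.
D_1 = 3.1115
D_2 = 3.6124
D_3 = 4.1940
D_4 = 4.8693
D_5 = 5.6532
Terminal value at t=5: TV = D_6/(r−g) = 5.7211/(0.1097−0.012) = 58.5574
P₀ = 3.1115/(1+0.1097)^1 + 3.6124/(1+0.1097)^2 + 4.1940/(1+0.1097)^3 + 4.8693/(1+0.1097)^4 + 5.6532/(1+0.1097)^5 + 58.5574/(1+0.1097)^5 = 50.1750

$50.17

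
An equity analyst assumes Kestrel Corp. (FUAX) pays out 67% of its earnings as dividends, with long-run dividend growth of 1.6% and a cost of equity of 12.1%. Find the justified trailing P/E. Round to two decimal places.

Justified trailing P/E = b(1+g)/(r−g) = 0.67×(1+0.016)/(0.121−0.016) = 6.4830

6.48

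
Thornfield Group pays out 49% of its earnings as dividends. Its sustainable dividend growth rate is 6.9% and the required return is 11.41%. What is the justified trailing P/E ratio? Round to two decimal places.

11.61

Justified trailing P/E = b(1+g)/(r−g) = 0.49×(1+0.069)/(0.1141−0.069) = 11.6144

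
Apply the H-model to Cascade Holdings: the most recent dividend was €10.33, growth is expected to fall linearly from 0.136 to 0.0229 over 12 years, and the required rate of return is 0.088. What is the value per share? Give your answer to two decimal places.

H-model: P₀ = D₀[(1+g_L) + H(g_S−g_L)]/(r−g_L), with H = 12/2 = 6.
P₀ = 10.33 × [(1+0.0229) + 6×(0.136−0.0229)] / (0.088−0.0229)
   = 10.33 × 1.7015 / 0.0651 = 269.9922

€269.99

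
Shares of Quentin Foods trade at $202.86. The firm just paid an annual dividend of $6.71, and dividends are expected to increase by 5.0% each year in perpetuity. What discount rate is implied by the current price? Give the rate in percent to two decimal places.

Rearranging the constant-growth DDM: r = D₁/P₀ + g.
D₁ = 6.71 × (1 + 0.05) = 7.0455.
r = 7.0455 / 202.86 + 0.05 = 0.03473 + 0.05 = 0.08473

8.47%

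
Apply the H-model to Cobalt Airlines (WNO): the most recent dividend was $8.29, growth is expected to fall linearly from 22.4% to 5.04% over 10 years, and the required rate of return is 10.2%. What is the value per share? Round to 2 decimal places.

H-model: P₀ = D₀[(1+g_L) + H(g_S−g_L)]/(r−g_L), with H = 10/2 = 5.
P₀ = 8.29 × [(1+0.0504) + 5×(0.224−0.0504)] / (0.102−0.0504)
   = 8.29 × 1.9184 / 0.0516 = 308.2081

$308.21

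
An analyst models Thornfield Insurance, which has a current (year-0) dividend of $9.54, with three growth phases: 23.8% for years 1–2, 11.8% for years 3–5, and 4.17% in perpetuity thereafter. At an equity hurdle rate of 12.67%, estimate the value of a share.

$193.93

Three-stage DDM. Project D₁…D_5; terminal Gordon value at t=5 with g = 0.0417; discount at r = 0.1267.
D_1 = 11.8105
D_2 = 14.6214
D_3 = 16.3468
D_4 = 18.2757
D_5 = 20.4322
TV_5 = 21.2842/(0.1267−0.0417) = 250.4026
P₀ = Σ Dₜ/(1+r)ᵗ + TV_5/(1+r)^5 = 193.9336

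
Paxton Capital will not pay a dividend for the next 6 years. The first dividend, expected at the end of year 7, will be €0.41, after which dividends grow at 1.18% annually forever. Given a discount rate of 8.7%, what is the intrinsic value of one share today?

Deferred-dividend DDM. At t=6 the remaining stream is a growing perpetuity with first payment D_7 = 0.41.
V_6 = D_7/(r−g) = 0.41/(0.087−0.0118) = 5.4521
P₀ = V_6/(1+r)^6 = 5.4521/(1+0.087)^6 = 3.3051

€3.31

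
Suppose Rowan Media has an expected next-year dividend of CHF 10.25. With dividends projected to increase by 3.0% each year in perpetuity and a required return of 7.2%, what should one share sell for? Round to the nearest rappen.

CHF 244.05

Gordon growth model: P₀ = D₁/(r − g), with D₁ = 10.25 given directly.
P₀ = 10.2500 / (0.072 − 0.03) = 10.2500 / 0.042 = 244.0476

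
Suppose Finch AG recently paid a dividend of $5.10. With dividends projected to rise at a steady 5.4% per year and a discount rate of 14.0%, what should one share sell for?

$62.50

Gordon growth model: P₀ = D₁/(r − g). D₁ = 5.10 × (1 + 0.054) = 5.3754.
P₀ = 5.3754 / (0.14 − 0.054) = 5.3754 / 0.086 = 62.5047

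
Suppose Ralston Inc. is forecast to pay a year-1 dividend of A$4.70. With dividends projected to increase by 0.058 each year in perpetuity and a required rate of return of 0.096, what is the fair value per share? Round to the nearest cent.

A$123.68

Gordon growth model: P₀ = D₁/(r − g), with D₁ = 4.70 given directly.
P₀ = 4.7000 / (0.096 − 0.058) = 4.7000 / 0.038 = 123.6842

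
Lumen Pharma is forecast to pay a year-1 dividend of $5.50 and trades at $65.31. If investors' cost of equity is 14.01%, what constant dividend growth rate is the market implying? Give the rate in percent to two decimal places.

From P₀ = D₁/(r − g), the implied growth is g = r − D₁/P₀.
g = 0.1401 − 5.50/65.31 = 0.1401 − 0.08421 = 0.05589

5.59%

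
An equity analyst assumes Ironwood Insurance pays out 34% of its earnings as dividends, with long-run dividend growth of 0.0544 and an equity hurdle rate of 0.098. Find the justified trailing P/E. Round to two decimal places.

Justified trailing P/E = b(1+g)/(r−g) = 0.34×(1+0.0544)/(0.098−0.0544) = 8.2224

8.22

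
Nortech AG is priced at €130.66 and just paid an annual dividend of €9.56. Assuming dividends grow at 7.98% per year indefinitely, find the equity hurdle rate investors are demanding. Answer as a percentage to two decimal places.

Rearranging the constant-growth DDM: r = D₁/P₀ + g.
D₁ = 9.56 × (1 + 0.0798) = 10.3229.
r = 10.3229 / 130.66 + 0.0798 = 0.07901 + 0.0798 = 0.15881

15.88%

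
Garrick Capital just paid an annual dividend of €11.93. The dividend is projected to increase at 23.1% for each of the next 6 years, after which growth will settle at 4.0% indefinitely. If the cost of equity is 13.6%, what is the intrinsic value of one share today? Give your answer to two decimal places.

€304.97

Two-stage DDM. Project D₁…D_6 at 0.231, terminal growth 0.04, discount at r = 0.136.
D_1 = 14.6858
D_2 = 18.0783
D_3 = 22.2543
D_4 = 27.3951
D_5 = 33.7233
D_6 = 41.5134
Terminal value at t=6: TV = D_7/(r−g) = 43.1740/(0.136−0.04) = 449.7290
P₀ = 14.6858/(1+0.136)^1 + 18.0783/(1+0.136)^2 + 22.2543/(1+0.136)^3 + 27.3951/(1+0.136)^4 + 33.7233/(1+0.136)^5 + 41.5134/(1+0.136)^6 + 449.7290/(1+0.136)^6 = 304.9653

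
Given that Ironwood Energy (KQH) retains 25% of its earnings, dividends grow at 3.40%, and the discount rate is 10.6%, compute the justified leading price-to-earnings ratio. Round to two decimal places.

Payout ratio b = 1 − 0.25 = 0.75.
Justified leading P/E = b/(r−g) = 0.75/(0.106−0.034) = 10.4167

10.42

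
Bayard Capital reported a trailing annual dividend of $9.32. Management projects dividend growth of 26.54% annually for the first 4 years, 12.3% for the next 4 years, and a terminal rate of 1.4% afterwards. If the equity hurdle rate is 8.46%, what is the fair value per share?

$416.09

Three-stage DDM. Project D₁…D_8; terminal Gordon value at t=8 with g = 0.014; discount at r = 0.0846.
D_1 = 11.7935
D_2 = 14.9235
D_3 = 18.8842
D_4 = 23.8961
D_5 = 26.8353
D_6 = 30.1361
D_7 = 33.8428
D_8 = 38.0055
TV_8 = 38.5376/(0.0846−0.014) = 545.8578
P₀ = Σ Dₜ/(1+r)ᵗ + TV_8/(1+r)^8 = 416.0874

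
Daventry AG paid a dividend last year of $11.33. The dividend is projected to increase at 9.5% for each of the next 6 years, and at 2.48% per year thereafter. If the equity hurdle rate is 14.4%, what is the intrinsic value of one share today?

Two-stage DDM. Project D₁…D_6 at 0.095, terminal growth 0.0248, discount at r = 0.144.
D_1 = 12.4063
D_2 = 13.5850
D_3 = 14.8755
D_4 = 16.2887
D_5 = 17.8361
D_6 = 19.5306
Terminal value at t=6: TV = D_7/(r−g) = 20.0149/(0.144−0.0248) = 167.9104
P₀ = 12.4063/(1+0.144)^1 + 13.5850/(1+0.144)^2 + 14.8755/(1+0.144)^3 + 16.2887/(1+0.144)^4 + 17.8361/(1+0.144)^5 + 19.5306/(1+0.144)^6 + 167.9104/(1+0.144)^6 = 133.3929

$133.39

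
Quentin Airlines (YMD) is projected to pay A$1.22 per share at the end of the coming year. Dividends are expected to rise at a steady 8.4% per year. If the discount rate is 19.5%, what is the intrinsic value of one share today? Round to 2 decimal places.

A$10.99

Gordon growth model: P₀ = D₁/(r − g), with D₁ = 1.22 given directly.
P₀ = 1.2200 / (0.195 − 0.084) = 1.2200 / 0.111 = 10.9910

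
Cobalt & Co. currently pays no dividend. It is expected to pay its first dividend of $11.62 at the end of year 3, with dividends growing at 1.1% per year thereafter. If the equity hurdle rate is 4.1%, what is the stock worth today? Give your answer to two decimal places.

Deferred-dividend DDM. At t=2 the remaining stream is a growing perpetuity with first payment D_3 = 11.62.
V_2 = D_3/(r−g) = 11.62/(0.041−0.011) = 387.3333
P₀ = V_2/(1+r)^2 = 387.3333/(1+0.041)^2 = 357.4238

$357.42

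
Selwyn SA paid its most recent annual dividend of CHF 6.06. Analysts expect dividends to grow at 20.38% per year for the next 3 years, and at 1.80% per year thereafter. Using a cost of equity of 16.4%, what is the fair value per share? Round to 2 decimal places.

CHF 66.19

Two-stage DDM. Project D₁…D_3 at 0.2038, terminal growth 0.018, discount at r = 0.164.
D_1 = 7.2950
D_2 = 8.7818
D_3 = 10.5715
Terminal value at t=3: TV = D_4/(r−g) = 10.7618/(0.164−0.018) = 73.7107
P₀ = 7.2950/(1+0.164)^1 + 8.7818/(1+0.164)^2 + 10.5715/(1+0.164)^3 + 73.7107/(1+0.164)^3 = 66.1900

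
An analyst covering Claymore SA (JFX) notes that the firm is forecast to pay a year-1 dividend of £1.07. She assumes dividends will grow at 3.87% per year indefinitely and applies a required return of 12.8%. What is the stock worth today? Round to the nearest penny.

£11.98

Gordon growth model: P₀ = D₁/(r − g), with D₁ = 1.07 given directly.
P₀ = 1.0700 / (0.128 − 0.0387) = 1.0700 / 0.0893 = 11.9821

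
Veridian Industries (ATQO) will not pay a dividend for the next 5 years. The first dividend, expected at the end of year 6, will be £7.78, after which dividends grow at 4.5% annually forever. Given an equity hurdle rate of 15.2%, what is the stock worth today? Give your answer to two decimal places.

Deferred-dividend DDM. At t=5 the remaining stream is a growing perpetuity with first payment D_6 = 7.78.
V_5 = D_6/(r−g) = 7.78/(0.152−0.045) = 72.7103
P₀ = V_5/(1+r)^5 = 72.7103/(1+0.152)^5 = 35.8371

£35.84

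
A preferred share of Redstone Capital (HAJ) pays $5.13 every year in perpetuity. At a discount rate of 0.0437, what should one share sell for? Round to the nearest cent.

$117.39

Zero-growth DDM (perpetuity): P₀ = D/r = 5.13 / 0.0437 = 117.3913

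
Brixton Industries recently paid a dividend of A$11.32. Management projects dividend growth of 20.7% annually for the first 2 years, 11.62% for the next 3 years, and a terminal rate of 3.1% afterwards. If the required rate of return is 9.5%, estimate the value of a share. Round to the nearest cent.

Three-stage DDM. Project D₁…D_5; terminal Gordon value at t=5 with g = 0.031; discount at r = 0.095.
D_1 = 13.6632
D_2 = 16.4915
D_3 = 18.4078
D_4 = 20.5468
D_5 = 22.9344
TV_5 = 23.6453/(0.095−0.031) = 369.4585
P₀ = Σ Dₜ/(1+r)ᵗ + TV_5/(1+r)^5 = 303.8031

A$303.80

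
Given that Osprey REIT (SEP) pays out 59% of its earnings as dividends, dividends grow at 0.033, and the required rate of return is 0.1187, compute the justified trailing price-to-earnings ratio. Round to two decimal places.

7.11

Justified trailing P/E = b(1+g)/(r−g) = 0.59×(1+0.033)/(0.1187−0.033) = 7.1117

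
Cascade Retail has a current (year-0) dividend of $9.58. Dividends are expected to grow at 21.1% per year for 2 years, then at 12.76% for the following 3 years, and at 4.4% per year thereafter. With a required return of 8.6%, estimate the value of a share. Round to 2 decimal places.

$392.59

Three-stage DDM. Project D₁…D_5; terminal Gordon value at t=5 with g = 0.044; discount at r = 0.086.
D_1 = 11.6014
D_2 = 14.0493
D_3 = 15.8420
D_4 = 17.8634
D_5 = 20.1428
TV_5 = 21.0290/(0.086−0.044) = 500.6915
P₀ = Σ Dₜ/(1+r)ᵗ + TV_5/(1+r)^5 = 392.5925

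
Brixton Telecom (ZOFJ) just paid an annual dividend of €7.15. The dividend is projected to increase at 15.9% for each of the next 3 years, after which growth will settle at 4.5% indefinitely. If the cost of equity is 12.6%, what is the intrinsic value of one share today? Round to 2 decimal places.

€123.33

Two-stage DDM. Project D₁…D_3 at 0.159, terminal growth 0.045, discount at r = 0.126.
D_1 = 8.2869
D_2 = 9.6045
D_3 = 11.1316
Terminal value at t=3: TV = D_4/(r−g) = 11.6325/(0.126−0.045) = 143.6110
P₀ = 8.2869/(1+0.126)^1 + 9.6045/(1+0.126)^2 + 11.1316/(1+0.126)^3 + 143.6110/(1+0.126)^3 = 123.3261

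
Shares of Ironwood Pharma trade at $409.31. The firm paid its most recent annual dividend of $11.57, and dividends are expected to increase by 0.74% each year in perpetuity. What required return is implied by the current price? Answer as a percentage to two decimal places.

Rearranging the constant-growth DDM: r = D₁/P₀ + g.
D₁ = 11.57 × (1 + 0.0074) = 11.6556.
r = 11.6556 / 409.31 + 0.0074 = 0.02848 + 0.0074 = 0.03588

3.59%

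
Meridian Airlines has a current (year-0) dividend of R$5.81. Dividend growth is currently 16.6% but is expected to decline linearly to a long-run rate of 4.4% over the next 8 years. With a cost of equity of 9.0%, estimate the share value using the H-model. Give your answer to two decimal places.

R$193.50

H-model: P₀ = D₀[(1+g_L) + H(g_S−g_L)]/(r−g_L), with H = 8/2 = 4.
P₀ = 5.81 × [(1+0.044) + 4×(0.166−0.044)] / (0.09−0.044)
   = 5.81 × 1.5320 / 0.046 = 193.4983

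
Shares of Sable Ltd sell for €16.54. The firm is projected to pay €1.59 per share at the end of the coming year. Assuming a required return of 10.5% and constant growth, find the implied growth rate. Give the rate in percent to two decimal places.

0.89%

From P₀ = D₁/(r − g), the implied growth is g = r − D₁/P₀.
g = 0.105 − 1.59/16.54 = 0.105 − 0.09613 = 0.00887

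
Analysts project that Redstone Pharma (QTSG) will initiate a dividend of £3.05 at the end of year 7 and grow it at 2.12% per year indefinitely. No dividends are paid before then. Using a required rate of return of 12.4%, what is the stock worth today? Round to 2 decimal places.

£14.71

Deferred-dividend DDM. At t=6 the remaining stream is a growing perpetuity with first payment D_7 = 3.05.
V_6 = D_7/(r−g) = 3.05/(0.124−0.0212) = 29.6693
P₀ = V_6/(1+r)^6 = 29.6693/(1+0.124)^6 = 14.7133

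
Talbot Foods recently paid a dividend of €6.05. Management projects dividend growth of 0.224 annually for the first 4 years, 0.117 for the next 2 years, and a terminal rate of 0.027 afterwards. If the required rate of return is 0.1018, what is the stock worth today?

Three-stage DDM. Project D₁…D_6; terminal Gordon value at t=6 with g = 0.027; discount at r = 0.1018.
D_1 = 7.4052
D_2 = 9.0640
D_3 = 11.0943
D_4 = 13.5794
D_5 = 15.1682
D_6 = 16.9429
TV_6 = 17.4003/(0.1018−0.027) = 232.6249
P₀ = Σ Dₜ/(1+r)ᵗ + TV_6/(1+r)^6 = 180.5373

€180.54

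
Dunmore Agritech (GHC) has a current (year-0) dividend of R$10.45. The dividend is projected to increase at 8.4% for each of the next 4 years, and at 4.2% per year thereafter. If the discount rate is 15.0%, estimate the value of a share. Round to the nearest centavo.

Two-stage DDM. Project D₁…D_4 at 0.084, terminal growth 0.042, discount at r = 0.15.
D_1 = 11.3278
D_2 = 12.2793
D_3 = 13.3108
D_4 = 14.4289
Terminal value at t=4: TV = D_5/(r−g) = 15.0349/(0.15−0.042) = 139.2122
P₀ = 11.3278/(1+0.15)^1 + 12.2793/(1+0.15)^2 + 13.3108/(1+0.15)^3 + 14.4289/(1+0.15)^4 + 139.2122/(1+0.15)^4 = 115.7321

R$115.73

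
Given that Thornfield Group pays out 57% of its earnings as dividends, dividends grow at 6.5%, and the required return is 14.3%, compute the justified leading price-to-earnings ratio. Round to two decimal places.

7.31

Justified leading P/E = b/(r−g) = 0.57/(0.143−0.065) = 7.3077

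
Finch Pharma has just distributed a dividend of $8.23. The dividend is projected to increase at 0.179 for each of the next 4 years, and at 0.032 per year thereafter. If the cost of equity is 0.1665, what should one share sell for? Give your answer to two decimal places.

Two-stage DDM. Project D₁…D_4 at 0.179, terminal growth 0.032, discount at r = 0.1665.
D_1 = 9.7032
D_2 = 11.4400
D_3 = 13.4878
D_4 = 15.9021
Terminal value at t=4: TV = D_5/(r−g) = 16.4110/(0.1665−0.032) = 122.0148
P₀ = 9.7032/(1+0.1665)^1 + 11.4400/(1+0.1665)^2 + 13.4878/(1+0.1665)^3 + 15.9021/(1+0.1665)^4 + 122.0148/(1+0.1665)^4 = 99.7096

$99.71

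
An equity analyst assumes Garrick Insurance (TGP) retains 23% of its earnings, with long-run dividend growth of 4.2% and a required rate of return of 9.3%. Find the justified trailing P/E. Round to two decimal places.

Payout ratio b = 1 − 0.23 = 0.77.
Justified trailing P/E = b(1+g)/(r−g) = 0.77×(1+0.042)/(0.093−0.042) = 15.7322

15.73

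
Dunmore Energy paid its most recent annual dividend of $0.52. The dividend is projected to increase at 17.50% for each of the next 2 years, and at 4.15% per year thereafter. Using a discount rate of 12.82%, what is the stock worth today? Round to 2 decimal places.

Two-stage DDM. Project D₁…D_2 at 0.175, terminal growth 0.0415, discount at r = 0.1282.
D_1 = 0.6110
D_2 = 0.7179
Terminal value at t=2: TV = D_3/(r−g) = 0.7477/(0.1282−0.0415) = 8.6242
P₀ = 0.6110/(1+0.1282)^1 + 0.7179/(1+0.1282)^2 + 8.6242/(1+0.1282)^2 = 7.8812

$7.88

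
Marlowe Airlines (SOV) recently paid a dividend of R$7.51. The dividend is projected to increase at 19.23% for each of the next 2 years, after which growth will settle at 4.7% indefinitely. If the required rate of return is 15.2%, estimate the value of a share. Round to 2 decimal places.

R$96.03

Two-stage DDM. Project D₁…D_2 at 0.1923, terminal growth 0.047, discount at r = 0.152.
D_1 = 8.9542
D_2 = 10.6761
Terminal value at t=2: TV = D_3/(r−g) = 11.1778/(0.152−0.047) = 106.4556
P₀ = 8.9542/(1+0.152)^1 + 10.6761/(1+0.152)^2 + 106.4556/(1+0.152)^2 = 96.0338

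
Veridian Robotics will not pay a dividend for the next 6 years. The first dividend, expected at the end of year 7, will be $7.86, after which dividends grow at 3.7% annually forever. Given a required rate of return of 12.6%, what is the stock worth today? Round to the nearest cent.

$43.33

Deferred-dividend DDM. At t=6 the remaining stream is a growing perpetuity with first payment D_7 = 7.86.
V_6 = D_7/(r−g) = 7.86/(0.126−0.037) = 88.3146
P₀ = V_6/(1+r)^6 = 88.3146/(1+0.126)^6 = 43.3313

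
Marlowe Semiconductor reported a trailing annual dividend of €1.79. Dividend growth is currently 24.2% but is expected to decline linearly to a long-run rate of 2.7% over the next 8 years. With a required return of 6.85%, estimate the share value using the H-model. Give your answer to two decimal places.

€81.39

H-model: P₀ = D₀[(1+g_L) + H(g_S−g_L)]/(r−g_L), with H = 8/2 = 4.
P₀ = 1.79 × [(1+0.027) + 4×(0.242−0.027)] / (0.0685−0.027)
   = 1.79 × 1.8870 / 0.0415 = 81.3911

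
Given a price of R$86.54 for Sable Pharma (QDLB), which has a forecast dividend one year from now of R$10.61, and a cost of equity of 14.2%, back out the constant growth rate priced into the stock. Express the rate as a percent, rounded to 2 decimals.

1.94%

From P₀ = D₁/(r − g), the implied growth is g = r − D₁/P₀.
g = 0.142 − 10.61/86.54 = 0.142 − 0.12260 = 0.01940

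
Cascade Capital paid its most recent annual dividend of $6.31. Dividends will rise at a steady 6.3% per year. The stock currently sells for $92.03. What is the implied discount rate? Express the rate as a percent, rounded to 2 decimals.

Rearranging the constant-growth DDM: r = D₁/P₀ + g.
D₁ = 6.31 × (1 + 0.063) = 6.7075.
r = 6.7075 / 92.03 + 0.063 = 0.07288 + 0.063 = 0.13588

13.59%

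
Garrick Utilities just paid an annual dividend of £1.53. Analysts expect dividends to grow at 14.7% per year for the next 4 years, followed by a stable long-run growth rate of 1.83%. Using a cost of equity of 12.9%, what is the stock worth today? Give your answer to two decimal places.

Two-stage DDM. Project D₁…D_4 at 0.147, terminal growth 0.0183, discount at r = 0.129.
D_1 = 1.7549
D_2 = 2.0129
D_3 = 2.3088
D_4 = 2.6482
Terminal value at t=4: TV = D_5/(r−g) = 2.6966/(0.129−0.0183) = 24.3598
P₀ = 1.7549/(1+0.129)^1 + 2.0129/(1+0.129)^2 + 2.3088/(1+0.129)^3 + 2.6482/(1+0.129)^4 + 24.3598/(1+0.129)^4 = 21.3612

£21.36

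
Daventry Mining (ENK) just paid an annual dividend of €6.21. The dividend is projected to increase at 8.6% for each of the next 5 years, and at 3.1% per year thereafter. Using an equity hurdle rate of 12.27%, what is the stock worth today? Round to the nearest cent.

€87.27

Two-stage DDM. Project D₁…D_5 at 0.086, terminal growth 0.031, discount at r = 0.1227.
D_1 = 6.7441
D_2 = 7.3240
D_3 = 7.9539
D_4 = 8.6380
D_5 = 9.3808
Terminal value at t=5: TV = D_6/(r−g) = 9.6716/(0.1227−0.031) = 105.4703
P₀ = 6.7441/(1+0.1227)^1 + 7.3240/(1+0.1227)^2 + 7.9539/(1+0.1227)^3 + 8.6380/(1+0.1227)^4 + 9.3808/(1+0.1227)^5 + 105.4703/(1+0.1227)^5 = 87.2650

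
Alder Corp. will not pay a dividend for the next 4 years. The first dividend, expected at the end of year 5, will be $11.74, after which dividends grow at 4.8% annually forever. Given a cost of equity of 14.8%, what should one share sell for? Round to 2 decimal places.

$67.59

Deferred-dividend DDM. At t=4 the remaining stream is a growing perpetuity with first payment D_5 = 11.74.
V_4 = D_5/(r−g) = 11.74/(0.148−0.048) = 117.4000
P₀ = V_4/(1+r)^4 = 117.4000/(1+0.148)^4 = 67.5928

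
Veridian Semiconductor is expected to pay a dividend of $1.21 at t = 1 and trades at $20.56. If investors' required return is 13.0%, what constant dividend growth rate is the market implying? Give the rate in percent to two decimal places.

7.11%

From P₀ = D₁/(r − g), the implied growth is g = r − D₁/P₀.
g = 0.13 − 1.21/20.56 = 0.13 − 0.05885 = 0.07115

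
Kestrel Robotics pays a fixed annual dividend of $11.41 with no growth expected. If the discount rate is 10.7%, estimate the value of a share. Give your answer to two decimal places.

Zero-growth DDM (perpetuity): P₀ = D/r = 11.41 / 0.107 = 106.6355

$106.64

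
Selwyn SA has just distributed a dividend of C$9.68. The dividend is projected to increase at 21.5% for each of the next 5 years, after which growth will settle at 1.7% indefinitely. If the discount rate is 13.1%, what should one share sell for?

Two-stage DDM. Project D₁…D_5 at 0.215, terminal growth 0.017, discount at r = 0.131.
D_1 = 11.7612
D_2 = 14.2899
D_3 = 17.3622
D_4 = 21.0950
D_5 = 25.6305
Terminal value at t=5: TV = D_6/(r−g) = 26.0662/(0.131−0.017) = 228.6509
P₀ = 11.7612/(1+0.131)^1 + 14.2899/(1+0.131)^2 + 17.3622/(1+0.131)^3 + 21.0950/(1+0.131)^4 + 25.6305/(1+0.131)^5 + 228.6509/(1+0.131)^5 = 183.8681

C$183.87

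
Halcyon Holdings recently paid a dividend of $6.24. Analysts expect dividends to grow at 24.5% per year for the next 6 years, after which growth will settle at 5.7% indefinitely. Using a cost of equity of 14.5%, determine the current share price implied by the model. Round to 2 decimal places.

$174.57

Two-stage DDM. Project D₁…D_6 at 0.245, terminal growth 0.057, discount at r = 0.145.
D_1 = 7.7688
D_2 = 9.6722
D_3 = 12.0418
D_4 = 14.9921
D_5 = 18.6651
D_6 = 23.2381
Terminal value at t=6: TV = D_7/(r−g) = 24.5627/(0.145−0.057) = 279.1213
P₀ = 7.7688/(1+0.145)^1 + 9.6722/(1+0.145)^2 + 12.0418/(1+0.145)^3 + 14.9921/(1+0.145)^4 + 18.6651/(1+0.145)^5 + 23.2381/(1+0.145)^6 + 279.1213/(1+0.145)^6 = 174.5720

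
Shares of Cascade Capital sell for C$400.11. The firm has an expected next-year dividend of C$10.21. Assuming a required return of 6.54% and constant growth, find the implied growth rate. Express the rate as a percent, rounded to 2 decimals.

3.99%

From P₀ = D₁/(r − g), the implied growth is g = r − D₁/P₀.
g = 0.0654 − 10.21/400.11 = 0.0654 − 0.02552 = 0.03988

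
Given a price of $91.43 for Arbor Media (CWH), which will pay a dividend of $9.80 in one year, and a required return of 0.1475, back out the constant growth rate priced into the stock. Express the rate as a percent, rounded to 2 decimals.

From P₀ = D₁/(r − g), the implied growth is g = r − D₁/P₀.
g = 0.1475 − 9.80/91.43 = 0.1475 − 0.10719 = 0.04031

4.03%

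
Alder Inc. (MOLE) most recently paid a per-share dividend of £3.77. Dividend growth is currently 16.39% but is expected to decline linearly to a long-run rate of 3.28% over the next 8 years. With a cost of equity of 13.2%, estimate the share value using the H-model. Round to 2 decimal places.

H-model: P₀ = D₀[(1+g_L) + H(g_S−g_L)]/(r−g_L), with H = 8/2 = 4.
P₀ = 3.77 × [(1+0.0328) + 4×(0.1639−0.0328)] / (0.132−0.0328)
   = 3.77 × 1.5572 / 0.0992 = 59.1799

£59.18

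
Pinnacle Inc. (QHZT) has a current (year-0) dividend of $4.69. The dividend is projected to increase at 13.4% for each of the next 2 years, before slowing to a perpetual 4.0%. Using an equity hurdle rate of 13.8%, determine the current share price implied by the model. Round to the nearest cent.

Two-stage DDM. Project D₁…D_2 at 0.134, terminal growth 0.04, discount at r = 0.138.
D_1 = 5.3185
D_2 = 6.0311
Terminal value at t=2: TV = D_3/(r−g) = 6.2724/(0.138−0.04) = 64.0039
P₀ = 5.3185/(1+0.138)^1 + 6.0311/(1+0.138)^2 + 64.0039/(1+0.138)^2 = 58.7528

$58.75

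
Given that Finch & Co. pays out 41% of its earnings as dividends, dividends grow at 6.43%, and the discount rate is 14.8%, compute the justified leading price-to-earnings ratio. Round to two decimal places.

Justified leading P/E = b/(r−g) = 0.41/(0.148−0.0643) = 4.8984

4.90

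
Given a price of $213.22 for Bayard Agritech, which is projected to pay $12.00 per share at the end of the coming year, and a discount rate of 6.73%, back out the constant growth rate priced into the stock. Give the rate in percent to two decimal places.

1.10%

From P₀ = D₁/(r − g), the implied growth is g = r − D₁/P₀.
g = 0.0673 − 12.00/213.22 = 0.0673 − 0.05628 = 0.01102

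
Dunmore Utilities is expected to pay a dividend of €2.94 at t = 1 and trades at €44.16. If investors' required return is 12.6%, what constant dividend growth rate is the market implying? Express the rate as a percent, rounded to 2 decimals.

From P₀ = D₁/(r − g), the implied growth is g = r − D₁/P₀.
g = 0.126 − 2.94/44.16 = 0.126 − 0.06658 = 0.05942

5.94%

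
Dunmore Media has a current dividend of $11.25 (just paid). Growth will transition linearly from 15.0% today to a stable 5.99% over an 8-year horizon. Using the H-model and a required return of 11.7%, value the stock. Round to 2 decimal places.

$279.83

H-model: P₀ = D₀[(1+g_L) + H(g_S−g_L)]/(r−g_L), with H = 8/2 = 4.
P₀ = 11.25 × [(1+0.0599) + 4×(0.15−0.0599)] / (0.117−0.0599)
   = 11.25 × 1.4203 / 0.0571 = 279.8314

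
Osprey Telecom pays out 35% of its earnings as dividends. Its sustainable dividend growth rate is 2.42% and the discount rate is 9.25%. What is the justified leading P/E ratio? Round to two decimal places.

5.12

Justified leading P/E = b/(r−g) = 0.35/(0.0925−0.0242) = 5.1245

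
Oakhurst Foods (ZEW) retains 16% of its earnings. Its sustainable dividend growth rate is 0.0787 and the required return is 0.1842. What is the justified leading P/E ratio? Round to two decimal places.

Payout ratio b = 1 − 0.16 = 0.84.
Justified leading P/E = b/(r−g) = 0.84/(0.1842−0.0787) = 7.9621

7.96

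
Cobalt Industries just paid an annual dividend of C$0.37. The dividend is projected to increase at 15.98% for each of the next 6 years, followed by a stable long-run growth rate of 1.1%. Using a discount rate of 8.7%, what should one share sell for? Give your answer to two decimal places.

C$10.06

Two-stage DDM. Project D₁…D_6 at 0.1598, terminal growth 0.011, discount at r = 0.087.
D_1 = 0.4291
D_2 = 0.4977
D_3 = 0.5772
D_4 = 0.6695
D_5 = 0.7765
D_6 = 0.9005
Terminal value at t=6: TV = D_7/(r−g) = 0.9104/(0.087−0.011) = 11.9795
P₀ = 0.4291/(1+0.087)^1 + 0.4977/(1+0.087)^2 + 0.5772/(1+0.087)^3 + 0.6695/(1+0.087)^4 + 0.7765/(1+0.087)^5 + 0.9005/(1+0.087)^6 + 11.9795/(1+0.087)^6 = 10.0646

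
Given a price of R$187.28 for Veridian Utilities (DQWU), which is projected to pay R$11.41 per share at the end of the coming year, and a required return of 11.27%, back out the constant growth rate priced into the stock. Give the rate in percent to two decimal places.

5.18%

From P₀ = D₁/(r − g), the implied growth is g = r − D₁/P₀.
g = 0.1127 − 11.41/187.28 = 0.1127 − 0.06092 = 0.05178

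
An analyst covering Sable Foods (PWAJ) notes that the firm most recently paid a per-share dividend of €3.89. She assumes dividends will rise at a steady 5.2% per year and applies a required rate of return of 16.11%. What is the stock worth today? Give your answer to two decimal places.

€37.51

Gordon growth model: P₀ = D₁/(r − g). D₁ = 3.89 × (1 + 0.052) = 4.0923.
P₀ = 4.0923 / (0.1611 − 0.052) = 4.0923 / 0.1091 = 37.5094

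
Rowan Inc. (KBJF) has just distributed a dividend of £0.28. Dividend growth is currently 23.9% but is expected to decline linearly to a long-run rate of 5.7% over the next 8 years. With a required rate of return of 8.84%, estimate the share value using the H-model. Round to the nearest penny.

£15.92

H-model: P₀ = D₀[(1+g_L) + H(g_S−g_L)]/(r−g_L), with H = 8/2 = 4.
P₀ = 0.28 × [(1+0.057) + 4×(0.239−0.057)] / (0.0884−0.057)
   = 0.28 × 1.7850 / 0.0314 = 15.9172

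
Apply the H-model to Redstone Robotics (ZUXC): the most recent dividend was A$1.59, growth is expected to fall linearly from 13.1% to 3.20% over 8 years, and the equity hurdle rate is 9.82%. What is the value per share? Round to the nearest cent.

H-model: P₀ = D₀[(1+g_L) + H(g_S−g_L)]/(r−g_L), with H = 8/2 = 4.
P₀ = 1.59 × [(1+0.032) + 4×(0.131−0.032)] / (0.0982−0.032)
   = 1.59 × 1.4280 / 0.0662 = 34.2979

A$34.30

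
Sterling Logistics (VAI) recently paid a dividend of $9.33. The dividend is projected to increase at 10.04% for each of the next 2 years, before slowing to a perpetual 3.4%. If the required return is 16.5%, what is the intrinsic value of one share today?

$82.84

Two-stage DDM. Project D₁…D_2 at 0.1004, terminal growth 0.034, discount at r = 0.165.
D_1 = 10.2667
D_2 = 11.2975
Terminal value at t=2: TV = D_3/(r−g) = 11.6816/(0.165−0.034) = 89.1727
P₀ = 10.2667/(1+0.165)^1 + 11.2975/(1+0.165)^2 + 89.1727/(1+0.165)^2 = 82.8389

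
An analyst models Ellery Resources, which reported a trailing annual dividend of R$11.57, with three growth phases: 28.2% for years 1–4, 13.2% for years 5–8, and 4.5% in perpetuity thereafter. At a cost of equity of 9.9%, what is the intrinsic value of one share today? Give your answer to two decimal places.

R$628.03

Three-stage DDM. Project D₁…D_8; terminal Gordon value at t=8 with g = 0.045; discount at r = 0.099.
D_1 = 14.8327
D_2 = 19.0156
D_3 = 24.3780
D_4 = 31.2526
D_5 = 35.3779
D_6 = 40.0478
D_7 = 45.3341
D_8 = 51.3182
TV_8 = 53.6275/(0.099−0.045) = 993.1016
P₀ = Σ Dₜ/(1+r)ᵗ + TV_8/(1+r)^8 = 628.0261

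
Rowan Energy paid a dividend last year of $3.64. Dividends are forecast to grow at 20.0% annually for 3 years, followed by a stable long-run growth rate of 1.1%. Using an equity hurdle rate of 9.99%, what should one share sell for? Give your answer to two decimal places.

Two-stage DDM. Project D₁…D_3 at 0.2, terminal growth 0.011, discount at r = 0.0999.
D_1 = 4.3680
D_2 = 5.2416
D_3 = 6.2899
Terminal value at t=3: TV = D_4/(r−g) = 6.3591/(0.0999−0.011) = 71.5310
P₀ = 4.3680/(1+0.0999)^1 + 5.2416/(1+0.0999)^2 + 6.2899/(1+0.0999)^3 + 71.5310/(1+0.0999)^3 = 66.7879

$66.79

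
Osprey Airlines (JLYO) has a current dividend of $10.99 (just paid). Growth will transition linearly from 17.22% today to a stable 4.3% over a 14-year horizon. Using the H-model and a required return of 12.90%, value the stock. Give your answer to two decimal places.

$248.86

H-model: P₀ = D₀[(1+g_L) + H(g_S−g_L)]/(r−g_L), with H = 14/2 = 7.
P₀ = 10.99 × [(1+0.043) + 7×(0.1722−0.043)] / (0.129−0.043)
   = 10.99 × 1.9474 / 0.086 = 248.8596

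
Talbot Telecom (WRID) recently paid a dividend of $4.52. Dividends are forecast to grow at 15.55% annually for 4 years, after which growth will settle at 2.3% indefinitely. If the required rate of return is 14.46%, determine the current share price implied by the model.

Two-stage DDM. Project D₁…D_4 at 0.1555, terminal growth 0.023, discount at r = 0.1446.
D_1 = 5.2229
D_2 = 6.0350
D_3 = 6.9735
D_4 = 8.0578
Terminal value at t=4: TV = D_5/(r−g) = 8.2432/(0.1446−0.023) = 67.7892
P₀ = 5.2229/(1+0.1446)^1 + 6.0350/(1+0.1446)^2 + 6.9735/(1+0.1446)^3 + 8.0578/(1+0.1446)^4 + 67.7892/(1+0.1446)^4 = 58.0098

$58.01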